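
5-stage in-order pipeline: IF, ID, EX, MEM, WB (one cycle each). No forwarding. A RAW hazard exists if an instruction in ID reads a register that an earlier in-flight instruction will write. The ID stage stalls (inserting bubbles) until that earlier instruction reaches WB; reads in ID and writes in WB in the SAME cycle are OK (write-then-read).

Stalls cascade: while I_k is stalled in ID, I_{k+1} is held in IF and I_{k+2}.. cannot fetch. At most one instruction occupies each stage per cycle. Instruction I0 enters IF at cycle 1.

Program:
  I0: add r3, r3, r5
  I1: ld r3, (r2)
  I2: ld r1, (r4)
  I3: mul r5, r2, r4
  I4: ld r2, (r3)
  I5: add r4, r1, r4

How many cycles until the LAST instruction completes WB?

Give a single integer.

Answer: 10

Derivation:
I0 add r3 <- r3,r5: IF@1 ID@2 stall=0 (-) EX@3 MEM@4 WB@5
I1 ld r3 <- r2: IF@2 ID@3 stall=0 (-) EX@4 MEM@5 WB@6
I2 ld r1 <- r4: IF@3 ID@4 stall=0 (-) EX@5 MEM@6 WB@7
I3 mul r5 <- r2,r4: IF@4 ID@5 stall=0 (-) EX@6 MEM@7 WB@8
I4 ld r2 <- r3: IF@5 ID@6 stall=0 (-) EX@7 MEM@8 WB@9
I5 add r4 <- r1,r4: IF@6 ID@7 stall=0 (-) EX@8 MEM@9 WB@10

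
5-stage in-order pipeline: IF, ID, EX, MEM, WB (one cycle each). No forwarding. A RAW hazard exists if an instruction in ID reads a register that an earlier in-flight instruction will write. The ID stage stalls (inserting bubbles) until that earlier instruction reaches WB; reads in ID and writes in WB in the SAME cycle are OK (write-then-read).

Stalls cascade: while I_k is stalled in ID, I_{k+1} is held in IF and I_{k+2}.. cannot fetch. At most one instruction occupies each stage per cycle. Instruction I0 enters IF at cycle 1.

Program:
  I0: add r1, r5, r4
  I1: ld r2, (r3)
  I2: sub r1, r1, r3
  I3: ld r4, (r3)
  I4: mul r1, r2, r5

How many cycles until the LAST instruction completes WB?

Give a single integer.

I0 add r1 <- r5,r4: IF@1 ID@2 stall=0 (-) EX@3 MEM@4 WB@5
I1 ld r2 <- r3: IF@2 ID@3 stall=0 (-) EX@4 MEM@5 WB@6
I2 sub r1 <- r1,r3: IF@3 ID@4 stall=1 (RAW on I0.r1 (WB@5)) EX@6 MEM@7 WB@8
I3 ld r4 <- r3: IF@4 ID@6 stall=0 (-) EX@7 MEM@8 WB@9
I4 mul r1 <- r2,r5: IF@6 ID@7 stall=0 (-) EX@8 MEM@9 WB@10

Answer: 10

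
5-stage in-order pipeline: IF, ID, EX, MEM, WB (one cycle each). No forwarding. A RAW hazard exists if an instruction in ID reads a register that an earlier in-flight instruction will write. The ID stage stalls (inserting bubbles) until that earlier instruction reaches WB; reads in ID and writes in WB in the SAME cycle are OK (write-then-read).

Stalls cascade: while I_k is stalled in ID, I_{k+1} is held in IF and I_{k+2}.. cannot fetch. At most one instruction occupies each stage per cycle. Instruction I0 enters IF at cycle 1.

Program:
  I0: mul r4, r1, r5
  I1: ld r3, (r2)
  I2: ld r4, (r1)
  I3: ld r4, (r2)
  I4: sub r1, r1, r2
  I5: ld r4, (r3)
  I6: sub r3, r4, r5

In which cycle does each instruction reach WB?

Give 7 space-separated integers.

Answer: 5 6 7 8 9 10 13

Derivation:
I0 mul r4 <- r1,r5: IF@1 ID@2 stall=0 (-) EX@3 MEM@4 WB@5
I1 ld r3 <- r2: IF@2 ID@3 stall=0 (-) EX@4 MEM@5 WB@6
I2 ld r4 <- r1: IF@3 ID@4 stall=0 (-) EX@5 MEM@6 WB@7
I3 ld r4 <- r2: IF@4 ID@5 stall=0 (-) EX@6 MEM@7 WB@8
I4 sub r1 <- r1,r2: IF@5 ID@6 stall=0 (-) EX@7 MEM@8 WB@9
I5 ld r4 <- r3: IF@6 ID@7 stall=0 (-) EX@8 MEM@9 WB@10
I6 sub r3 <- r4,r5: IF@7 ID@8 stall=2 (RAW on I5.r4 (WB@10)) EX@11 MEM@12 WB@13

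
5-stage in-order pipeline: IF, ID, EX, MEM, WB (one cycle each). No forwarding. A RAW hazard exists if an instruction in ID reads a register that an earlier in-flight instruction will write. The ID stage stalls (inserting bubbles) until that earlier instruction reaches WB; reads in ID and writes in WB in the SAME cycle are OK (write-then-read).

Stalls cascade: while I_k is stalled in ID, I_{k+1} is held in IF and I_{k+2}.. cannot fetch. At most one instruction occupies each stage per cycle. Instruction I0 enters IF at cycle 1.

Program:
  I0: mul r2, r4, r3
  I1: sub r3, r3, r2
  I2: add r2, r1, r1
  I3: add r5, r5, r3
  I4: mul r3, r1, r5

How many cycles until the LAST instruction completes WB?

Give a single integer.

Answer: 14

Derivation:
I0 mul r2 <- r4,r3: IF@1 ID@2 stall=0 (-) EX@3 MEM@4 WB@5
I1 sub r3 <- r3,r2: IF@2 ID@3 stall=2 (RAW on I0.r2 (WB@5)) EX@6 MEM@7 WB@8
I2 add r2 <- r1,r1: IF@3 ID@6 stall=0 (-) EX@7 MEM@8 WB@9
I3 add r5 <- r5,r3: IF@6 ID@7 stall=1 (RAW on I1.r3 (WB@8)) EX@9 MEM@10 WB@11
I4 mul r3 <- r1,r5: IF@7 ID@9 stall=2 (RAW on I3.r5 (WB@11)) EX@12 MEM@13 WB@14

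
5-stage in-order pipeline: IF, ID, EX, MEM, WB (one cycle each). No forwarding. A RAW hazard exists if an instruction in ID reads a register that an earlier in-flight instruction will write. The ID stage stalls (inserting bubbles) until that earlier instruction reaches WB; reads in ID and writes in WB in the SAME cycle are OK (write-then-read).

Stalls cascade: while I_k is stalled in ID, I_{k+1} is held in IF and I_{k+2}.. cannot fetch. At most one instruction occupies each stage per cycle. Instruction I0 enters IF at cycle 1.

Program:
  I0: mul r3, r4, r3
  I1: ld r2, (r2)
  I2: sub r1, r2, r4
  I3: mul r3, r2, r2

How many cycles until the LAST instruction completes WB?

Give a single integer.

I0 mul r3 <- r4,r3: IF@1 ID@2 stall=0 (-) EX@3 MEM@4 WB@5
I1 ld r2 <- r2: IF@2 ID@3 stall=0 (-) EX@4 MEM@5 WB@6
I2 sub r1 <- r2,r4: IF@3 ID@4 stall=2 (RAW on I1.r2 (WB@6)) EX@7 MEM@8 WB@9
I3 mul r3 <- r2,r2: IF@4 ID@7 stall=0 (-) EX@8 MEM@9 WB@10

Answer: 10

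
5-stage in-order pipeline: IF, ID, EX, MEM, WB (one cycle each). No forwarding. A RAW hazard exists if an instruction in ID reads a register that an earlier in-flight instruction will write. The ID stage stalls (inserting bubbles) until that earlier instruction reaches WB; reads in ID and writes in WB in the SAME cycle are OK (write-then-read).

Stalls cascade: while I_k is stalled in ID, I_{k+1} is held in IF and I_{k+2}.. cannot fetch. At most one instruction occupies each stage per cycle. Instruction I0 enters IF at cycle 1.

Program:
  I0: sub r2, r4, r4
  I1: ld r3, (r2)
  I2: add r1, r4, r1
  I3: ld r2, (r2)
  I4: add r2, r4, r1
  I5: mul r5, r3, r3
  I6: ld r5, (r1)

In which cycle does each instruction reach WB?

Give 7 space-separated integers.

Answer: 5 8 9 10 12 13 14

Derivation:
I0 sub r2 <- r4,r4: IF@1 ID@2 stall=0 (-) EX@3 MEM@4 WB@5
I1 ld r3 <- r2: IF@2 ID@3 stall=2 (RAW on I0.r2 (WB@5)) EX@6 MEM@7 WB@8
I2 add r1 <- r4,r1: IF@3 ID@6 stall=0 (-) EX@7 MEM@8 WB@9
I3 ld r2 <- r2: IF@6 ID@7 stall=0 (-) EX@8 MEM@9 WB@10
I4 add r2 <- r4,r1: IF@7 ID@8 stall=1 (RAW on I2.r1 (WB@9)) EX@10 MEM@11 WB@12
I5 mul r5 <- r3,r3: IF@8 ID@10 stall=0 (-) EX@11 MEM@12 WB@13
I6 ld r5 <- r1: IF@10 ID@11 stall=0 (-) EX@12 MEM@13 WB@14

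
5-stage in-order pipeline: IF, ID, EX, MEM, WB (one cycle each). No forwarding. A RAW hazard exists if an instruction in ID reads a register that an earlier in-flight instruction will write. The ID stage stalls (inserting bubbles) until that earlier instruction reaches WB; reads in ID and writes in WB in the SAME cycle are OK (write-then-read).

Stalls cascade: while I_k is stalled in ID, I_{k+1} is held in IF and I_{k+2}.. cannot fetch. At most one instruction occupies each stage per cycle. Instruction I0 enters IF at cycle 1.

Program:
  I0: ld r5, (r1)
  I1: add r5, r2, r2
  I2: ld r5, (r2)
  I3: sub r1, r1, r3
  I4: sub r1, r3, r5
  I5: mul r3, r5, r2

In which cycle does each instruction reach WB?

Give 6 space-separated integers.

Answer: 5 6 7 8 10 11

Derivation:
I0 ld r5 <- r1: IF@1 ID@2 stall=0 (-) EX@3 MEM@4 WB@5
I1 add r5 <- r2,r2: IF@2 ID@3 stall=0 (-) EX@4 MEM@5 WB@6
I2 ld r5 <- r2: IF@3 ID@4 stall=0 (-) EX@5 MEM@6 WB@7
I3 sub r1 <- r1,r3: IF@4 ID@5 stall=0 (-) EX@6 MEM@7 WB@8
I4 sub r1 <- r3,r5: IF@5 ID@6 stall=1 (RAW on I2.r5 (WB@7)) EX@8 MEM@9 WB@10
I5 mul r3 <- r5,r2: IF@6 ID@8 stall=0 (-) EX@9 MEM@10 WB@11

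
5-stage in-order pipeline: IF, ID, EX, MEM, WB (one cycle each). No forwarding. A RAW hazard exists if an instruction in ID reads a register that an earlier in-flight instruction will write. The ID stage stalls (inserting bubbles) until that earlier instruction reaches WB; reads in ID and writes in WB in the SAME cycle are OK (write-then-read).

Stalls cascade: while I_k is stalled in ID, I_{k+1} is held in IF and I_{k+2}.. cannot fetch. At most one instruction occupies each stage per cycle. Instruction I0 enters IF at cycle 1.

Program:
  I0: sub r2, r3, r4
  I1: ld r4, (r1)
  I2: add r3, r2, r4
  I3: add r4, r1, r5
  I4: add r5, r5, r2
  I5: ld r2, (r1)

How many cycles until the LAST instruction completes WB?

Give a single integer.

I0 sub r2 <- r3,r4: IF@1 ID@2 stall=0 (-) EX@3 MEM@4 WB@5
I1 ld r4 <- r1: IF@2 ID@3 stall=0 (-) EX@4 MEM@5 WB@6
I2 add r3 <- r2,r4: IF@3 ID@4 stall=2 (RAW on I1.r4 (WB@6)) EX@7 MEM@8 WB@9
I3 add r4 <- r1,r5: IF@4 ID@7 stall=0 (-) EX@8 MEM@9 WB@10
I4 add r5 <- r5,r2: IF@7 ID@8 stall=0 (-) EX@9 MEM@10 WB@11
I5 ld r2 <- r1: IF@8 ID@9 stall=0 (-) EX@10 MEM@11 WB@12

Answer: 12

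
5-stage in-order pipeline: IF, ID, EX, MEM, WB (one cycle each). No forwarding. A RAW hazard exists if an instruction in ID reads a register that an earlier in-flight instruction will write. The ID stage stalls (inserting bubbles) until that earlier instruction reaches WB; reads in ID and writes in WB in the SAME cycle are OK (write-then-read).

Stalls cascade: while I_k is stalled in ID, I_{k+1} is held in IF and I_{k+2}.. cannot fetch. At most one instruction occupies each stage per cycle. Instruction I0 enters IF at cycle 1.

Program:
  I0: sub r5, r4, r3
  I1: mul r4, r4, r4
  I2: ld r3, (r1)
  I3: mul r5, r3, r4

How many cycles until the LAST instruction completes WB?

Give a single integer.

I0 sub r5 <- r4,r3: IF@1 ID@2 stall=0 (-) EX@3 MEM@4 WB@5
I1 mul r4 <- r4,r4: IF@2 ID@3 stall=0 (-) EX@4 MEM@5 WB@6
I2 ld r3 <- r1: IF@3 ID@4 stall=0 (-) EX@5 MEM@6 WB@7
I3 mul r5 <- r3,r4: IF@4 ID@5 stall=2 (RAW on I2.r3 (WB@7)) EX@8 MEM@9 WB@10

Answer: 10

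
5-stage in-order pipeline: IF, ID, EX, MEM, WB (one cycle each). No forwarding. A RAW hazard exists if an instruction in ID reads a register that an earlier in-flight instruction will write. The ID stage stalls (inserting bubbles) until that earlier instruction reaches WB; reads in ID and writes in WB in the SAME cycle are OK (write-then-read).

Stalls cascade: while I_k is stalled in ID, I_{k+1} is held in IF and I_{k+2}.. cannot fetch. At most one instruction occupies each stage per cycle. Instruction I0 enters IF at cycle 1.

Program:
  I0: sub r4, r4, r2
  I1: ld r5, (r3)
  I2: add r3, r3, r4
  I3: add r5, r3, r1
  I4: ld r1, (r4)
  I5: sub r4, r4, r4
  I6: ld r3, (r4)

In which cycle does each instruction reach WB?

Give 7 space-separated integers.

I0 sub r4 <- r4,r2: IF@1 ID@2 stall=0 (-) EX@3 MEM@4 WB@5
I1 ld r5 <- r3: IF@2 ID@3 stall=0 (-) EX@4 MEM@5 WB@6
I2 add r3 <- r3,r4: IF@3 ID@4 stall=1 (RAW on I0.r4 (WB@5)) EX@6 MEM@7 WB@8
I3 add r5 <- r3,r1: IF@4 ID@6 stall=2 (RAW on I2.r3 (WB@8)) EX@9 MEM@10 WB@11
I4 ld r1 <- r4: IF@6 ID@9 stall=0 (-) EX@10 MEM@11 WB@12
I5 sub r4 <- r4,r4: IF@9 ID@10 stall=0 (-) EX@11 MEM@12 WB@13
I6 ld r3 <- r4: IF@10 ID@11 stall=2 (RAW on I5.r4 (WB@13)) EX@14 MEM@15 WB@16

Answer: 5 6 8 11 12 13 16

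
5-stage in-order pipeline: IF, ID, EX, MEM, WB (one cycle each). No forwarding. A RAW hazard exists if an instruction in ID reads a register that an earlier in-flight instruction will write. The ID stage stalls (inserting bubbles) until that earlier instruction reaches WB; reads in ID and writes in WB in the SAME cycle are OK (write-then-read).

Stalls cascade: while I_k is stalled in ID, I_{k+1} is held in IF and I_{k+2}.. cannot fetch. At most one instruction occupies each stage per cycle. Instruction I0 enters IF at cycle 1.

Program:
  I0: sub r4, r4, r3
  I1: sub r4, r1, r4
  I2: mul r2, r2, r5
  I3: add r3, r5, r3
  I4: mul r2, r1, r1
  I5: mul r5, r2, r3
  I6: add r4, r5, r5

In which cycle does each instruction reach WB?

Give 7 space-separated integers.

I0 sub r4 <- r4,r3: IF@1 ID@2 stall=0 (-) EX@3 MEM@4 WB@5
I1 sub r4 <- r1,r4: IF@2 ID@3 stall=2 (RAW on I0.r4 (WB@5)) EX@6 MEM@7 WB@8
I2 mul r2 <- r2,r5: IF@3 ID@6 stall=0 (-) EX@7 MEM@8 WB@9
I3 add r3 <- r5,r3: IF@6 ID@7 stall=0 (-) EX@8 MEM@9 WB@10
I4 mul r2 <- r1,r1: IF@7 ID@8 stall=0 (-) EX@9 MEM@10 WB@11
I5 mul r5 <- r2,r3: IF@8 ID@9 stall=2 (RAW on I4.r2 (WB@11)) EX@12 MEM@13 WB@14
I6 add r4 <- r5,r5: IF@9 ID@12 stall=2 (RAW on I5.r5 (WB@14)) EX@15 MEM@16 WB@17

Answer: 5 8 9 10 11 14 17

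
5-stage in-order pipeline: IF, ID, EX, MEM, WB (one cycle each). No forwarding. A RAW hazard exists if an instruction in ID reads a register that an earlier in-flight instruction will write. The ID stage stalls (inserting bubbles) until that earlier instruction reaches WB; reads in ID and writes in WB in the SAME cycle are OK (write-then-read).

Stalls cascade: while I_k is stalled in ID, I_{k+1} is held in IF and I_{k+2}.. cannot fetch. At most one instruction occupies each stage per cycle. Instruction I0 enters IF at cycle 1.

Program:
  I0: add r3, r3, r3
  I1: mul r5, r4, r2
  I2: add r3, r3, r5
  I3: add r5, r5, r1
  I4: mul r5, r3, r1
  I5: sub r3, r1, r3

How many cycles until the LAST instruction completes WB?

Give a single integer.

I0 add r3 <- r3,r3: IF@1 ID@2 stall=0 (-) EX@3 MEM@4 WB@5
I1 mul r5 <- r4,r2: IF@2 ID@3 stall=0 (-) EX@4 MEM@5 WB@6
I2 add r3 <- r3,r5: IF@3 ID@4 stall=2 (RAW on I1.r5 (WB@6)) EX@7 MEM@8 WB@9
I3 add r5 <- r5,r1: IF@4 ID@7 stall=0 (-) EX@8 MEM@9 WB@10
I4 mul r5 <- r3,r1: IF@7 ID@8 stall=1 (RAW on I2.r3 (WB@9)) EX@10 MEM@11 WB@12
I5 sub r3 <- r1,r3: IF@8 ID@10 stall=0 (-) EX@11 MEM@12 WB@13

Answer: 13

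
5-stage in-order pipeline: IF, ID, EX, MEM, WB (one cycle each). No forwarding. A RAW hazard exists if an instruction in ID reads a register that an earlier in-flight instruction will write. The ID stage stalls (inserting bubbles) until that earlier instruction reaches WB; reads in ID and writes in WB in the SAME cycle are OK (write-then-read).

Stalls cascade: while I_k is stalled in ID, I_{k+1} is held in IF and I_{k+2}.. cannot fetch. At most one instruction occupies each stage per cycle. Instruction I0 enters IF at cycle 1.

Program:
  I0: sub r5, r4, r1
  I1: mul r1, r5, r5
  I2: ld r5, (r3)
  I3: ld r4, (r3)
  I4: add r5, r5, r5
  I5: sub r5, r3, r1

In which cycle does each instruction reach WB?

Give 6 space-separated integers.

I0 sub r5 <- r4,r1: IF@1 ID@2 stall=0 (-) EX@3 MEM@4 WB@5
I1 mul r1 <- r5,r5: IF@2 ID@3 stall=2 (RAW on I0.r5 (WB@5)) EX@6 MEM@7 WB@8
I2 ld r5 <- r3: IF@3 ID@6 stall=0 (-) EX@7 MEM@8 WB@9
I3 ld r4 <- r3: IF@6 ID@7 stall=0 (-) EX@8 MEM@9 WB@10
I4 add r5 <- r5,r5: IF@7 ID@8 stall=1 (RAW on I2.r5 (WB@9)) EX@10 MEM@11 WB@12
I5 sub r5 <- r3,r1: IF@8 ID@10 stall=0 (-) EX@11 MEM@12 WB@13

Answer: 5 8 9 10 12 13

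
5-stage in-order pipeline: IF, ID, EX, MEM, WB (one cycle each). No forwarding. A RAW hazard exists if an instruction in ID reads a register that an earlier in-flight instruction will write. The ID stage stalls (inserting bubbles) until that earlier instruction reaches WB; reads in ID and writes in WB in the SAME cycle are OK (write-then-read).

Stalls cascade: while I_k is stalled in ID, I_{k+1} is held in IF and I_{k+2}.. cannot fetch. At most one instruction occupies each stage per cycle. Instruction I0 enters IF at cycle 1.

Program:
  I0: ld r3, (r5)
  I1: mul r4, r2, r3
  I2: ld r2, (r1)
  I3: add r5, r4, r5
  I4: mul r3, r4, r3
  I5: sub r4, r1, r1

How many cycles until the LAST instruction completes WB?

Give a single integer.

Answer: 13

Derivation:
I0 ld r3 <- r5: IF@1 ID@2 stall=0 (-) EX@3 MEM@4 WB@5
I1 mul r4 <- r2,r3: IF@2 ID@3 stall=2 (RAW on I0.r3 (WB@5)) EX@6 MEM@7 WB@8
I2 ld r2 <- r1: IF@3 ID@6 stall=0 (-) EX@7 MEM@8 WB@9
I3 add r5 <- r4,r5: IF@6 ID@7 stall=1 (RAW on I1.r4 (WB@8)) EX@9 MEM@10 WB@11
I4 mul r3 <- r4,r3: IF@7 ID@9 stall=0 (-) EX@10 MEM@11 WB@12
I5 sub r4 <- r1,r1: IF@9 ID@10 stall=0 (-) EX@11 MEM@12 WB@13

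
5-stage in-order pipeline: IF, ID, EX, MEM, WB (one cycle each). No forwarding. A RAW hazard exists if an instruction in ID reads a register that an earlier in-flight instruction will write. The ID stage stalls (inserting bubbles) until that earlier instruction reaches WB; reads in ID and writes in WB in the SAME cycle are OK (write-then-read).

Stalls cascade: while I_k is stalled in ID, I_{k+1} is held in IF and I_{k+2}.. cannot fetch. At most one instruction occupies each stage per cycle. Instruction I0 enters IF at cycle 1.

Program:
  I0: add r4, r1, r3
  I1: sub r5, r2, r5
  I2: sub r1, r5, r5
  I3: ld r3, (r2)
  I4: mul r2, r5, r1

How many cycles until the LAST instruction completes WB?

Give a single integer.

I0 add r4 <- r1,r3: IF@1 ID@2 stall=0 (-) EX@3 MEM@4 WB@5
I1 sub r5 <- r2,r5: IF@2 ID@3 stall=0 (-) EX@4 MEM@5 WB@6
I2 sub r1 <- r5,r5: IF@3 ID@4 stall=2 (RAW on I1.r5 (WB@6)) EX@7 MEM@8 WB@9
I3 ld r3 <- r2: IF@4 ID@7 stall=0 (-) EX@8 MEM@9 WB@10
I4 mul r2 <- r5,r1: IF@7 ID@8 stall=1 (RAW on I2.r1 (WB@9)) EX@10 MEM@11 WB@12

Answer: 12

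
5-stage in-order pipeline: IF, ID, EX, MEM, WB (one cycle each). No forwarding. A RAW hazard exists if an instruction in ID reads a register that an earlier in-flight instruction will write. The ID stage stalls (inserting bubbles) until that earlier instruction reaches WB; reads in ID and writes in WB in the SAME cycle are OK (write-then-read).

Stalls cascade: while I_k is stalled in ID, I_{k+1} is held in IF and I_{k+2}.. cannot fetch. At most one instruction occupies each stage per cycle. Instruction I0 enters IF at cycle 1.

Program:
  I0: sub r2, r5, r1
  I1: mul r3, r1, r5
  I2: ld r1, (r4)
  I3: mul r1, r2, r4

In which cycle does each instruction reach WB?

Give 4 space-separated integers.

Answer: 5 6 7 8

Derivation:
I0 sub r2 <- r5,r1: IF@1 ID@2 stall=0 (-) EX@3 MEM@4 WB@5
I1 mul r3 <- r1,r5: IF@2 ID@3 stall=0 (-) EX@4 MEM@5 WB@6
I2 ld r1 <- r4: IF@3 ID@4 stall=0 (-) EX@5 MEM@6 WB@7
I3 mul r1 <- r2,r4: IF@4 ID@5 stall=0 (-) EX@6 MEM@7 WB@8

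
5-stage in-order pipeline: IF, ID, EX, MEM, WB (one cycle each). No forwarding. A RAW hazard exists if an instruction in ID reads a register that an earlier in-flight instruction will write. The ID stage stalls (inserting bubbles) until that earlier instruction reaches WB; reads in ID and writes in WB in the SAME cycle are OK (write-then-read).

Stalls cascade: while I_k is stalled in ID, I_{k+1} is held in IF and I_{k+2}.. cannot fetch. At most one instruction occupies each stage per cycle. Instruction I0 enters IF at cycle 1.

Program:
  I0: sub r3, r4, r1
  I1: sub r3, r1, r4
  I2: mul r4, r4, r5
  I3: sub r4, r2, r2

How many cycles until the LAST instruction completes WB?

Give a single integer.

I0 sub r3 <- r4,r1: IF@1 ID@2 stall=0 (-) EX@3 MEM@4 WB@5
I1 sub r3 <- r1,r4: IF@2 ID@3 stall=0 (-) EX@4 MEM@5 WB@6
I2 mul r4 <- r4,r5: IF@3 ID@4 stall=0 (-) EX@5 MEM@6 WB@7
I3 sub r4 <- r2,r2: IF@4 ID@5 stall=0 (-) EX@6 MEM@7 WB@8

Answer: 8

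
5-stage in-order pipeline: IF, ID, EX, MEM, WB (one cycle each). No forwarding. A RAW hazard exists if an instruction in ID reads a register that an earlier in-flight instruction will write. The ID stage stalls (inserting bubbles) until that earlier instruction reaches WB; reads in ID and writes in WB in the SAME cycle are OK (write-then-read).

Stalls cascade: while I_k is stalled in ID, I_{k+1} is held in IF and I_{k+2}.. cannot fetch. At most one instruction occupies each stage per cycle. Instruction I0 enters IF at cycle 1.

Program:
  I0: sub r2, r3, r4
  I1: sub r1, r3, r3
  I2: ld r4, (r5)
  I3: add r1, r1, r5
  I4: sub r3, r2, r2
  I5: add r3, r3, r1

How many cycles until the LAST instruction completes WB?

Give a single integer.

Answer: 13

Derivation:
I0 sub r2 <- r3,r4: IF@1 ID@2 stall=0 (-) EX@3 MEM@4 WB@5
I1 sub r1 <- r3,r3: IF@2 ID@3 stall=0 (-) EX@4 MEM@5 WB@6
I2 ld r4 <- r5: IF@3 ID@4 stall=0 (-) EX@5 MEM@6 WB@7
I3 add r1 <- r1,r5: IF@4 ID@5 stall=1 (RAW on I1.r1 (WB@6)) EX@7 MEM@8 WB@9
I4 sub r3 <- r2,r2: IF@5 ID@7 stall=0 (-) EX@8 MEM@9 WB@10
I5 add r3 <- r3,r1: IF@7 ID@8 stall=2 (RAW on I4.r3 (WB@10)) EX@11 MEM@12 WB@13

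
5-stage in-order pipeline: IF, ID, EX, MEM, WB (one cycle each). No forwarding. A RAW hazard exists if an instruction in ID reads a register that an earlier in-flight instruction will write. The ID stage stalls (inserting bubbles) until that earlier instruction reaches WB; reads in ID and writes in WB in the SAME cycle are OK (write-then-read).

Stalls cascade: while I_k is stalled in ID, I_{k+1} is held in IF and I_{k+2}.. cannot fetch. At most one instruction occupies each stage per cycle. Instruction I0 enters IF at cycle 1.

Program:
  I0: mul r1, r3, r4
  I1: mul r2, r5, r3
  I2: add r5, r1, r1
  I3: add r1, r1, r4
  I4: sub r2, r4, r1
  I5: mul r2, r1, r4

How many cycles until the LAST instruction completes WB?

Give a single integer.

I0 mul r1 <- r3,r4: IF@1 ID@2 stall=0 (-) EX@3 MEM@4 WB@5
I1 mul r2 <- r5,r3: IF@2 ID@3 stall=0 (-) EX@4 MEM@5 WB@6
I2 add r5 <- r1,r1: IF@3 ID@4 stall=1 (RAW on I0.r1 (WB@5)) EX@6 MEM@7 WB@8
I3 add r1 <- r1,r4: IF@4 ID@6 stall=0 (-) EX@7 MEM@8 WB@9
I4 sub r2 <- r4,r1: IF@6 ID@7 stall=2 (RAW on I3.r1 (WB@9)) EX@10 MEM@11 WB@12
I5 mul r2 <- r1,r4: IF@7 ID@10 stall=0 (-) EX@11 MEM@12 WB@13

Answer: 13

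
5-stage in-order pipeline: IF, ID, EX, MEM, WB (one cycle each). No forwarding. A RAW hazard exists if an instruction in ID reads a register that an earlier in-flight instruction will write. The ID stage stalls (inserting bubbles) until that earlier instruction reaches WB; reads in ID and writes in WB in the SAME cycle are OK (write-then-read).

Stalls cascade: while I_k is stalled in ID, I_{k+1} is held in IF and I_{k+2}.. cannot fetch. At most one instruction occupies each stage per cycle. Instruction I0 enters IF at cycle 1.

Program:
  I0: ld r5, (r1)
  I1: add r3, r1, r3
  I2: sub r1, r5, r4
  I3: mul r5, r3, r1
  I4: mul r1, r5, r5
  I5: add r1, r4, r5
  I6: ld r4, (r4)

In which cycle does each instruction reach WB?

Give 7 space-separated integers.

I0 ld r5 <- r1: IF@1 ID@2 stall=0 (-) EX@3 MEM@4 WB@5
I1 add r3 <- r1,r3: IF@2 ID@3 stall=0 (-) EX@4 MEM@5 WB@6
I2 sub r1 <- r5,r4: IF@3 ID@4 stall=1 (RAW on I0.r5 (WB@5)) EX@6 MEM@7 WB@8
I3 mul r5 <- r3,r1: IF@4 ID@6 stall=2 (RAW on I2.r1 (WB@8)) EX@9 MEM@10 WB@11
I4 mul r1 <- r5,r5: IF@6 ID@9 stall=2 (RAW on I3.r5 (WB@11)) EX@12 MEM@13 WB@14
I5 add r1 <- r4,r5: IF@9 ID@12 stall=0 (-) EX@13 MEM@14 WB@15
I6 ld r4 <- r4: IF@12 ID@13 stall=0 (-) EX@14 MEM@15 WB@16

Answer: 5 6 8 11 14 15 16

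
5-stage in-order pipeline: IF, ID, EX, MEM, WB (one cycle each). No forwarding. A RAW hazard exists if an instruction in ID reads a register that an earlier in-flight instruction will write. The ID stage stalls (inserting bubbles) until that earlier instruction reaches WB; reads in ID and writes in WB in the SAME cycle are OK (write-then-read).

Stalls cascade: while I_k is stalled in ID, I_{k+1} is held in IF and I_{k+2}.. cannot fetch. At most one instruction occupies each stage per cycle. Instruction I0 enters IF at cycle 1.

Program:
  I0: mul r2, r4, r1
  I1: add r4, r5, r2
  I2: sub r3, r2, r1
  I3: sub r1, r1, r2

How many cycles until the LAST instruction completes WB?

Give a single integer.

I0 mul r2 <- r4,r1: IF@1 ID@2 stall=0 (-) EX@3 MEM@4 WB@5
I1 add r4 <- r5,r2: IF@2 ID@3 stall=2 (RAW on I0.r2 (WB@5)) EX@6 MEM@7 WB@8
I2 sub r3 <- r2,r1: IF@3 ID@6 stall=0 (-) EX@7 MEM@8 WB@9
I3 sub r1 <- r1,r2: IF@6 ID@7 stall=0 (-) EX@8 MEM@9 WB@10

Answer: 10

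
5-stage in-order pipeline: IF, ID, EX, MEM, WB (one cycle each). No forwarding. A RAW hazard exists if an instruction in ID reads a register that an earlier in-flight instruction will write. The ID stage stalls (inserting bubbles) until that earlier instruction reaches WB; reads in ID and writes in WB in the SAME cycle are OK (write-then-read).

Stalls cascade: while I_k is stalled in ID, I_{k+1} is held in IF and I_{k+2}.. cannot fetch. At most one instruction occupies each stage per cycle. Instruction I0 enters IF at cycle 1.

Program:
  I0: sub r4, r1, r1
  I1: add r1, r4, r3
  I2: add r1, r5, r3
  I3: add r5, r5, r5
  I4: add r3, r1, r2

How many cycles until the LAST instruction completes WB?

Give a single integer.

Answer: 12

Derivation:
I0 sub r4 <- r1,r1: IF@1 ID@2 stall=0 (-) EX@3 MEM@4 WB@5
I1 add r1 <- r4,r3: IF@2 ID@3 stall=2 (RAW on I0.r4 (WB@5)) EX@6 MEM@7 WB@8
I2 add r1 <- r5,r3: IF@3 ID@6 stall=0 (-) EX@7 MEM@8 WB@9
I3 add r5 <- r5,r5: IF@6 ID@7 stall=0 (-) EX@8 MEM@9 WB@10
I4 add r3 <- r1,r2: IF@7 ID@8 stall=1 (RAW on I2.r1 (WB@9)) EX@10 MEM@11 WB@12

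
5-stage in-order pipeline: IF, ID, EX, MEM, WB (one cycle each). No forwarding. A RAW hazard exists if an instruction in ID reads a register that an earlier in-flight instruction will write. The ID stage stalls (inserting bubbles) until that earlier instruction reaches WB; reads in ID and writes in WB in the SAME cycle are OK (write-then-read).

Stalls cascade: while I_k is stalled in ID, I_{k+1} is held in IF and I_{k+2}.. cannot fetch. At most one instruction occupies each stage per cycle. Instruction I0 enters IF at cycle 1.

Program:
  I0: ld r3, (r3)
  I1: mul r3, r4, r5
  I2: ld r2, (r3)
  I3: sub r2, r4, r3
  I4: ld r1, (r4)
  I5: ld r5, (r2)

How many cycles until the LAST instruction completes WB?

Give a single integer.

Answer: 13

Derivation:
I0 ld r3 <- r3: IF@1 ID@2 stall=0 (-) EX@3 MEM@4 WB@5
I1 mul r3 <- r4,r5: IF@2 ID@3 stall=0 (-) EX@4 MEM@5 WB@6
I2 ld r2 <- r3: IF@3 ID@4 stall=2 (RAW on I1.r3 (WB@6)) EX@7 MEM@8 WB@9
I3 sub r2 <- r4,r3: IF@4 ID@7 stall=0 (-) EX@8 MEM@9 WB@10
I4 ld r1 <- r4: IF@7 ID@8 stall=0 (-) EX@9 MEM@10 WB@11
I5 ld r5 <- r2: IF@8 ID@9 stall=1 (RAW on I3.r2 (WB@10)) EX@11 MEM@12 WB@13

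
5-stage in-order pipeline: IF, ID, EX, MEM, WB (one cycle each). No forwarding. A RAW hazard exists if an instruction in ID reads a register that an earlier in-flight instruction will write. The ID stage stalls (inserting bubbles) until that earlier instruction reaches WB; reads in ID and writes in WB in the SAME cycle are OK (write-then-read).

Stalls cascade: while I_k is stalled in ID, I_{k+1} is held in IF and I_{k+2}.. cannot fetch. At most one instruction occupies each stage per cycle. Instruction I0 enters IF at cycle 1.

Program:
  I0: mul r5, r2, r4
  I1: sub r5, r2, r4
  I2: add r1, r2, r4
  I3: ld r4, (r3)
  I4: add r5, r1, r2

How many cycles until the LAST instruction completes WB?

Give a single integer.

I0 mul r5 <- r2,r4: IF@1 ID@2 stall=0 (-) EX@3 MEM@4 WB@5
I1 sub r5 <- r2,r4: IF@2 ID@3 stall=0 (-) EX@4 MEM@5 WB@6
I2 add r1 <- r2,r4: IF@3 ID@4 stall=0 (-) EX@5 MEM@6 WB@7
I3 ld r4 <- r3: IF@4 ID@5 stall=0 (-) EX@6 MEM@7 WB@8
I4 add r5 <- r1,r2: IF@5 ID@6 stall=1 (RAW on I2.r1 (WB@7)) EX@8 MEM@9 WB@10

Answer: 10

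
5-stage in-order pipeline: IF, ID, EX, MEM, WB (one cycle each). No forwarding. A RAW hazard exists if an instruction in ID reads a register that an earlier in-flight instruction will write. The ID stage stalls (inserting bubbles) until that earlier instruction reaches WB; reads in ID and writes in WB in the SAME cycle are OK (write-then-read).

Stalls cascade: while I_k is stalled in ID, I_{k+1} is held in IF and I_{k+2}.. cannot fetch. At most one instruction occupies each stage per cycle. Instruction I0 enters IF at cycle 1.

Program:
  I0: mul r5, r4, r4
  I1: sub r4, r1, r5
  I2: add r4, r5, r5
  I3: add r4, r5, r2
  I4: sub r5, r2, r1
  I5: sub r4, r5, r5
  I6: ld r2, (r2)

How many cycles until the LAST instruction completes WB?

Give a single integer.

I0 mul r5 <- r4,r4: IF@1 ID@2 stall=0 (-) EX@3 MEM@4 WB@5
I1 sub r4 <- r1,r5: IF@2 ID@3 stall=2 (RAW on I0.r5 (WB@5)) EX@6 MEM@7 WB@8
I2 add r4 <- r5,r5: IF@3 ID@6 stall=0 (-) EX@7 MEM@8 WB@9
I3 add r4 <- r5,r2: IF@6 ID@7 stall=0 (-) EX@8 MEM@9 WB@10
I4 sub r5 <- r2,r1: IF@7 ID@8 stall=0 (-) EX@9 MEM@10 WB@11
I5 sub r4 <- r5,r5: IF@8 ID@9 stall=2 (RAW on I4.r5 (WB@11)) EX@12 MEM@13 WB@14
I6 ld r2 <- r2: IF@9 ID@12 stall=0 (-) EX@13 MEM@14 WB@15

Answer: 15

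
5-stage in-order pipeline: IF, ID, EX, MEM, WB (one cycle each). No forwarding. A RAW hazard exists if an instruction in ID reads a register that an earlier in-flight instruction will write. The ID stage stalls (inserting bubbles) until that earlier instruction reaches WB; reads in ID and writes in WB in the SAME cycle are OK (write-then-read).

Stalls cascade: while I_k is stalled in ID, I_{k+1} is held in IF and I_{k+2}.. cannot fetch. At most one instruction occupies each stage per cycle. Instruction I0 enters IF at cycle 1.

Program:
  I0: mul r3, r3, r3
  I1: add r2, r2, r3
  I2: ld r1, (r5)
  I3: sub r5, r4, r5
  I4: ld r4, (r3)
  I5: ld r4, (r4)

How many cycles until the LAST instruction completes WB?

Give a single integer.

I0 mul r3 <- r3,r3: IF@1 ID@2 stall=0 (-) EX@3 MEM@4 WB@5
I1 add r2 <- r2,r3: IF@2 ID@3 stall=2 (RAW on I0.r3 (WB@5)) EX@6 MEM@7 WB@8
I2 ld r1 <- r5: IF@3 ID@6 stall=0 (-) EX@7 MEM@8 WB@9
I3 sub r5 <- r4,r5: IF@6 ID@7 stall=0 (-) EX@8 MEM@9 WB@10
I4 ld r4 <- r3: IF@7 ID@8 stall=0 (-) EX@9 MEM@10 WB@11
I5 ld r4 <- r4: IF@8 ID@9 stall=2 (RAW on I4.r4 (WB@11)) EX@12 MEM@13 WB@14

Answer: 14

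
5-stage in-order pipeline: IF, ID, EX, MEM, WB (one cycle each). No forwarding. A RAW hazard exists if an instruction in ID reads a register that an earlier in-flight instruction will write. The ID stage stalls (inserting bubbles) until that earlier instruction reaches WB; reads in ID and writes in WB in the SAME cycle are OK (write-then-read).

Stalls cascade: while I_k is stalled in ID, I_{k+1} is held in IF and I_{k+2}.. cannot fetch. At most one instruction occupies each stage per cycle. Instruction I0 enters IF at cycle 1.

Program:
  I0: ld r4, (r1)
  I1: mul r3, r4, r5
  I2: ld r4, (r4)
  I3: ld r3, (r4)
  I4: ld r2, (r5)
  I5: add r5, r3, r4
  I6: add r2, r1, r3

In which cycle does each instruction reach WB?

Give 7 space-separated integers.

I0 ld r4 <- r1: IF@1 ID@2 stall=0 (-) EX@3 MEM@4 WB@5
I1 mul r3 <- r4,r5: IF@2 ID@3 stall=2 (RAW on I0.r4 (WB@5)) EX@6 MEM@7 WB@8
I2 ld r4 <- r4: IF@3 ID@6 stall=0 (-) EX@7 MEM@8 WB@9
I3 ld r3 <- r4: IF@6 ID@7 stall=2 (RAW on I2.r4 (WB@9)) EX@10 MEM@11 WB@12
I4 ld r2 <- r5: IF@7 ID@10 stall=0 (-) EX@11 MEM@12 WB@13
I5 add r5 <- r3,r4: IF@10 ID@11 stall=1 (RAW on I3.r3 (WB@12)) EX@13 MEM@14 WB@15
I6 add r2 <- r1,r3: IF@11 ID@13 stall=0 (-) EX@14 MEM@15 WB@16

Answer: 5 8 9 12 13 15 16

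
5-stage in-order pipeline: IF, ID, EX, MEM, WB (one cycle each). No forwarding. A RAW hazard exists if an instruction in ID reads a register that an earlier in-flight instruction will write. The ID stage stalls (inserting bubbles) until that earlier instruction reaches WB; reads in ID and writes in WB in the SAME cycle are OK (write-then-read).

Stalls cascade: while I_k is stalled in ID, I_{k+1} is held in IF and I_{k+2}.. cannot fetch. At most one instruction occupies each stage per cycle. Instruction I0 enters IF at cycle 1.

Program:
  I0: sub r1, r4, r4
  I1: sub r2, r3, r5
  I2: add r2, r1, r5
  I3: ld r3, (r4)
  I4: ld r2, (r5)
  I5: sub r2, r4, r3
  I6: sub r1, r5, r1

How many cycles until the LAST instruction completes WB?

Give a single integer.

Answer: 13

Derivation:
I0 sub r1 <- r4,r4: IF@1 ID@2 stall=0 (-) EX@3 MEM@4 WB@5
I1 sub r2 <- r3,r5: IF@2 ID@3 stall=0 (-) EX@4 MEM@5 WB@6
I2 add r2 <- r1,r5: IF@3 ID@4 stall=1 (RAW on I0.r1 (WB@5)) EX@6 MEM@7 WB@8
I3 ld r3 <- r4: IF@4 ID@6 stall=0 (-) EX@7 MEM@8 WB@9
I4 ld r2 <- r5: IF@6 ID@7 stall=0 (-) EX@8 MEM@9 WB@10
I5 sub r2 <- r4,r3: IF@7 ID@8 stall=1 (RAW on I3.r3 (WB@9)) EX@10 MEM@11 WB@12
I6 sub r1 <- r5,r1: IF@8 ID@10 stall=0 (-) EX@11 MEM@12 WB@13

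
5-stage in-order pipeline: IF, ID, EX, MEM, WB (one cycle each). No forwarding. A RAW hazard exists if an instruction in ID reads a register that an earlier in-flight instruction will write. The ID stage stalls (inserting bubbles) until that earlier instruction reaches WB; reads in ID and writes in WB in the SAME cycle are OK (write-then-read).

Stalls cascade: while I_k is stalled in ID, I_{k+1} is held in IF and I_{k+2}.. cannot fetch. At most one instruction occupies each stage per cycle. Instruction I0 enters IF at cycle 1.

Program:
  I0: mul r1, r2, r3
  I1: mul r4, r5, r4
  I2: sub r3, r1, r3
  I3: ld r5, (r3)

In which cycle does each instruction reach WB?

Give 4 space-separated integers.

I0 mul r1 <- r2,r3: IF@1 ID@2 stall=0 (-) EX@3 MEM@4 WB@5
I1 mul r4 <- r5,r4: IF@2 ID@3 stall=0 (-) EX@4 MEM@5 WB@6
I2 sub r3 <- r1,r3: IF@3 ID@4 stall=1 (RAW on I0.r1 (WB@5)) EX@6 MEM@7 WB@8
I3 ld r5 <- r3: IF@4 ID@6 stall=2 (RAW on I2.r3 (WB@8)) EX@9 MEM@10 WB@11

Answer: 5 6 8 11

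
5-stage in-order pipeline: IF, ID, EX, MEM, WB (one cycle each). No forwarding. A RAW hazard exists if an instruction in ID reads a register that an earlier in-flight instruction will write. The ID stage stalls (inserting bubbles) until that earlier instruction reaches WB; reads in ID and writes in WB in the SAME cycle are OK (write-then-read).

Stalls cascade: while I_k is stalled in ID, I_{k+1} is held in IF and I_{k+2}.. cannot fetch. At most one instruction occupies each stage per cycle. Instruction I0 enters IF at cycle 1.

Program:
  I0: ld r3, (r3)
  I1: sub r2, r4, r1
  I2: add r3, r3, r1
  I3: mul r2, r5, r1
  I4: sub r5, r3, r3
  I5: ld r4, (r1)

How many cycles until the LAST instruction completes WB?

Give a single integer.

I0 ld r3 <- r3: IF@1 ID@2 stall=0 (-) EX@3 MEM@4 WB@5
I1 sub r2 <- r4,r1: IF@2 ID@3 stall=0 (-) EX@4 MEM@5 WB@6
I2 add r3 <- r3,r1: IF@3 ID@4 stall=1 (RAW on I0.r3 (WB@5)) EX@6 MEM@7 WB@8
I3 mul r2 <- r5,r1: IF@4 ID@6 stall=0 (-) EX@7 MEM@8 WB@9
I4 sub r5 <- r3,r3: IF@6 ID@7 stall=1 (RAW on I2.r3 (WB@8)) EX@9 MEM@10 WB@11
I5 ld r4 <- r1: IF@7 ID@9 stall=0 (-) EX@10 MEM@11 WB@12

Answer: 12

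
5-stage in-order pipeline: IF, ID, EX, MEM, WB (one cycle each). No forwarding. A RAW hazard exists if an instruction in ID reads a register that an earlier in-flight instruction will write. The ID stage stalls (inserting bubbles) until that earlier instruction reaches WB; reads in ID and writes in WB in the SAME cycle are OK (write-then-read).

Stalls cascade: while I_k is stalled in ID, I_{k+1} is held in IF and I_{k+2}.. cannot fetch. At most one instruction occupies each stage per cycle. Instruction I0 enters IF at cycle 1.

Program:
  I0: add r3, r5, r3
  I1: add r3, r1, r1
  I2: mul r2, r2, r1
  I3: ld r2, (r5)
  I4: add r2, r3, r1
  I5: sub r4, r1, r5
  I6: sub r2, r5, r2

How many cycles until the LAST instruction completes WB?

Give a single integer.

I0 add r3 <- r5,r3: IF@1 ID@2 stall=0 (-) EX@3 MEM@4 WB@5
I1 add r3 <- r1,r1: IF@2 ID@3 stall=0 (-) EX@4 MEM@5 WB@6
I2 mul r2 <- r2,r1: IF@3 ID@4 stall=0 (-) EX@5 MEM@6 WB@7
I3 ld r2 <- r5: IF@4 ID@5 stall=0 (-) EX@6 MEM@7 WB@8
I4 add r2 <- r3,r1: IF@5 ID@6 stall=0 (-) EX@7 MEM@8 WB@9
I5 sub r4 <- r1,r5: IF@6 ID@7 stall=0 (-) EX@8 MEM@9 WB@10
I6 sub r2 <- r5,r2: IF@7 ID@8 stall=1 (RAW on I4.r2 (WB@9)) EX@10 MEM@11 WB@12

Answer: 12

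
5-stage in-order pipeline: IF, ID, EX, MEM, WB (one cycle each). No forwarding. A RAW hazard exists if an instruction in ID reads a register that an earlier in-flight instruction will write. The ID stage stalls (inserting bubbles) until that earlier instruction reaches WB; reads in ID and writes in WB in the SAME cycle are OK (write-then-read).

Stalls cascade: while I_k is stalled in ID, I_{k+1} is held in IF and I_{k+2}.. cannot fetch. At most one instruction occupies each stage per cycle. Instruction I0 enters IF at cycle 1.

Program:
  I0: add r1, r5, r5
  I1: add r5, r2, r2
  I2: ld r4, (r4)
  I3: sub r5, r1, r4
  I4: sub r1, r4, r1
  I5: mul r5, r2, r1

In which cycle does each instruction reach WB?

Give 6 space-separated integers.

I0 add r1 <- r5,r5: IF@1 ID@2 stall=0 (-) EX@3 MEM@4 WB@5
I1 add r5 <- r2,r2: IF@2 ID@3 stall=0 (-) EX@4 MEM@5 WB@6
I2 ld r4 <- r4: IF@3 ID@4 stall=0 (-) EX@5 MEM@6 WB@7
I3 sub r5 <- r1,r4: IF@4 ID@5 stall=2 (RAW on I2.r4 (WB@7)) EX@8 MEM@9 WB@10
I4 sub r1 <- r4,r1: IF@5 ID@8 stall=0 (-) EX@9 MEM@10 WB@11
I5 mul r5 <- r2,r1: IF@8 ID@9 stall=2 (RAW on I4.r1 (WB@11)) EX@12 MEM@13 WB@14

Answer: 5 6 7 10 11 14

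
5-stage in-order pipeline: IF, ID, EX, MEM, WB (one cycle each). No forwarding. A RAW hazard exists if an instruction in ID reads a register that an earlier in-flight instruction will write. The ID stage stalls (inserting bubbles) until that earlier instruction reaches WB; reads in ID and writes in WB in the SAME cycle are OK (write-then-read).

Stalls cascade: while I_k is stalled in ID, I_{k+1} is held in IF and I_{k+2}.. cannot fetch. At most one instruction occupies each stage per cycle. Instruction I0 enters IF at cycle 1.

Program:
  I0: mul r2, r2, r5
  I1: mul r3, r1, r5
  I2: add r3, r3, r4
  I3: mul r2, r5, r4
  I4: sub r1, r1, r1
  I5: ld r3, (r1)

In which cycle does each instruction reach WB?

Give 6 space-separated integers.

I0 mul r2 <- r2,r5: IF@1 ID@2 stall=0 (-) EX@3 MEM@4 WB@5
I1 mul r3 <- r1,r5: IF@2 ID@3 stall=0 (-) EX@4 MEM@5 WB@6
I2 add r3 <- r3,r4: IF@3 ID@4 stall=2 (RAW on I1.r3 (WB@6)) EX@7 MEM@8 WB@9
I3 mul r2 <- r5,r4: IF@4 ID@7 stall=0 (-) EX@8 MEM@9 WB@10
I4 sub r1 <- r1,r1: IF@7 ID@8 stall=0 (-) EX@9 MEM@10 WB@11
I5 ld r3 <- r1: IF@8 ID@9 stall=2 (RAW on I4.r1 (WB@11)) EX@12 MEM@13 WB@14

Answer: 5 6 9 10 11 14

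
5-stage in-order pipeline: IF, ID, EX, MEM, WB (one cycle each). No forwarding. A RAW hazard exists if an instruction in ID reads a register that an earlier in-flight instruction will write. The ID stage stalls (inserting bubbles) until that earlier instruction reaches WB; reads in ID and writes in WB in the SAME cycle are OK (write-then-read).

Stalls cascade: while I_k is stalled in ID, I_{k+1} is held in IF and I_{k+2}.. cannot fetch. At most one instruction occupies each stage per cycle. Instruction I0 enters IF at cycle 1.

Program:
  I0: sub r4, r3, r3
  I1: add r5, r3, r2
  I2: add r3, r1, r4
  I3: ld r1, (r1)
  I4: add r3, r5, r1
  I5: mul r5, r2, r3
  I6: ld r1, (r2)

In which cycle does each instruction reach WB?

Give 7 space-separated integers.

Answer: 5 6 8 9 12 15 16

Derivation:
I0 sub r4 <- r3,r3: IF@1 ID@2 stall=0 (-) EX@3 MEM@4 WB@5
I1 add r5 <- r3,r2: IF@2 ID@3 stall=0 (-) EX@4 MEM@5 WB@6
I2 add r3 <- r1,r4: IF@3 ID@4 stall=1 (RAW on I0.r4 (WB@5)) EX@6 MEM@7 WB@8
I3 ld r1 <- r1: IF@4 ID@6 stall=0 (-) EX@7 MEM@8 WB@9
I4 add r3 <- r5,r1: IF@6 ID@7 stall=2 (RAW on I3.r1 (WB@9)) EX@10 MEM@11 WB@12
I5 mul r5 <- r2,r3: IF@7 ID@10 stall=2 (RAW on I4.r3 (WB@12)) EX@13 MEM@14 WB@15
I6 ld r1 <- r2: IF@10 ID@13 stall=0 (-) EX@14 MEM@15 WB@16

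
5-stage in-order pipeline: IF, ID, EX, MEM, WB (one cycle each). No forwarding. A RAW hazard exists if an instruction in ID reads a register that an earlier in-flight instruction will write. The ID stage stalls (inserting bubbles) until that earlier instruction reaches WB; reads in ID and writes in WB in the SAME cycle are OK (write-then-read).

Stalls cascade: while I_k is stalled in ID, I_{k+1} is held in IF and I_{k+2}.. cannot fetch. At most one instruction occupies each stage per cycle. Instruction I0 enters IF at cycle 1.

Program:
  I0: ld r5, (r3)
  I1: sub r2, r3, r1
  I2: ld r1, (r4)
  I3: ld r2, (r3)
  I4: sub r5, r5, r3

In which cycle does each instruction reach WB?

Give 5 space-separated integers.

I0 ld r5 <- r3: IF@1 ID@2 stall=0 (-) EX@3 MEM@4 WB@5
I1 sub r2 <- r3,r1: IF@2 ID@3 stall=0 (-) EX@4 MEM@5 WB@6
I2 ld r1 <- r4: IF@3 ID@4 stall=0 (-) EX@5 MEM@6 WB@7
I3 ld r2 <- r3: IF@4 ID@5 stall=0 (-) EX@6 MEM@7 WB@8
I4 sub r5 <- r5,r3: IF@5 ID@6 stall=0 (-) EX@7 MEM@8 WB@9

Answer: 5 6 7 8 9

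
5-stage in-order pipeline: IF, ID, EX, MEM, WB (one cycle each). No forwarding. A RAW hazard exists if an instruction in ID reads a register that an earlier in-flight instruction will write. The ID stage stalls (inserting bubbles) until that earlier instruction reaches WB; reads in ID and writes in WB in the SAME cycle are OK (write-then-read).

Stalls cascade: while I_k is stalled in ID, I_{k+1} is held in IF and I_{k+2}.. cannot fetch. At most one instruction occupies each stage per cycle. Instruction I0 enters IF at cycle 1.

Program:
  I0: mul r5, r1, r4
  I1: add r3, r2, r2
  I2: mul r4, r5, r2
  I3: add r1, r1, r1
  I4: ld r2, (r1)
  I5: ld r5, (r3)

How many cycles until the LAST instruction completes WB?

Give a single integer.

Answer: 13

Derivation:
I0 mul r5 <- r1,r4: IF@1 ID@2 stall=0 (-) EX@3 MEM@4 WB@5
I1 add r3 <- r2,r2: IF@2 ID@3 stall=0 (-) EX@4 MEM@5 WB@6
I2 mul r4 <- r5,r2: IF@3 ID@4 stall=1 (RAW on I0.r5 (WB@5)) EX@6 MEM@7 WB@8
I3 add r1 <- r1,r1: IF@4 ID@6 stall=0 (-) EX@7 MEM@8 WB@9
I4 ld r2 <- r1: IF@6 ID@7 stall=2 (RAW on I3.r1 (WB@9)) EX@10 MEM@11 WB@12
I5 ld r5 <- r3: IF@7 ID@10 stall=0 (-) EX@11 MEM@12 WB@13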